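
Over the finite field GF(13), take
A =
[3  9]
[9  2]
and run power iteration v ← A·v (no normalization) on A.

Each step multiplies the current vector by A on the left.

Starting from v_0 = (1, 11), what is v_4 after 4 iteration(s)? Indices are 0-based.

v_0 = (1, 11).
v_1 = A·v_0 = (11, 5).
v_2 = A·v_1 = (0, 5).
v_3 = A·v_2 = (6, 10).
v_4 = A·v_3 = (4, 9).

v_4 = (4, 9)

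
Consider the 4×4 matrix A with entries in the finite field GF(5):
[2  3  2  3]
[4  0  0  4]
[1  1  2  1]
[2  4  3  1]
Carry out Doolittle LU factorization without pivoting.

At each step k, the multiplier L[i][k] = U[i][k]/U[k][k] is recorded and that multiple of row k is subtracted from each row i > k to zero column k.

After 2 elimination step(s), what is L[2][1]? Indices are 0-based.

L[2][1] = 3

Step 1: pivot at (0,0) is 2.
  row1 ← row1 − (2)·row0  ⇒  L[1][0]=2, U row1=(0, 4, 1, 3)
  row2 ← row2 − (3)·row0  ⇒  L[2][0]=3, U row2=(0, 2, 1, 2)
  row3 ← row3 − (1)·row0  ⇒  L[3][0]=1, U row3=(0, 1, 1, 3)
Step 2: pivot at (1,1) is 4.
  row2 ← row2 − (3)·row1  ⇒  L[2][1]=3, U row2=(0, 0, 3, 3)
  row3 ← row3 − (4)·row1  ⇒  L[3][1]=4, U row3=(0, 0, 2, 1)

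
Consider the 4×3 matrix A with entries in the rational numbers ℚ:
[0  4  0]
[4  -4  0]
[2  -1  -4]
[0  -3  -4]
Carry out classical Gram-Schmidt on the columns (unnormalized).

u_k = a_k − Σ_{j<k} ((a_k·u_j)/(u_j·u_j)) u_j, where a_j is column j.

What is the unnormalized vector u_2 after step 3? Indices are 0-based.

Step 1: u_0 = a_0 = (0, 4, 2, 0).
Step 2: u_1 = a_1 − (-9/10)·u_0 = (4, -2/5, 4/5, -3).
Step 3: u_2 = a_2 − (-2/5)·u_0 − (44/129)·u_1 = (-176/129, 224/129, -448/129, -128/43).

u_2 = (-176/129, 224/129, -448/129, -128/43)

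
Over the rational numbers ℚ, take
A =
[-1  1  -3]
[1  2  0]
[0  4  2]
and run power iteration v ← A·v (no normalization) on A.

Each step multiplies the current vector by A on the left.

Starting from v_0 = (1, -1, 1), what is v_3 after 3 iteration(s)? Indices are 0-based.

v_0 = (1, -1, 1).
v_1 = A·v_0 = (-5, -1, -2).
v_2 = A·v_1 = (10, -7, -8).
v_3 = A·v_2 = (7, -4, -44).

v_3 = (7, -4, -44)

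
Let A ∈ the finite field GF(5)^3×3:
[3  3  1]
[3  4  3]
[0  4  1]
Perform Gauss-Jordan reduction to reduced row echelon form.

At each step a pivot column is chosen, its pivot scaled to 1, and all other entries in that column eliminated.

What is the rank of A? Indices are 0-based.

[1] R0 /= 3  ⇒  (1, 1, 2)
     R1 -= 3·R0  ⇒  (0, 1, 2)
[2] R1 /= 1  ⇒  (0, 1, 2)
     R0 -= 1·R1  ⇒  (1, 0, 0)
     R2 -= 4·R1  ⇒  (0, 0, 3)
[3] R2 /= 3  ⇒  (0, 0, 1)
     R1 -= 2·R2  ⇒  (0, 1, 0)

rank = 3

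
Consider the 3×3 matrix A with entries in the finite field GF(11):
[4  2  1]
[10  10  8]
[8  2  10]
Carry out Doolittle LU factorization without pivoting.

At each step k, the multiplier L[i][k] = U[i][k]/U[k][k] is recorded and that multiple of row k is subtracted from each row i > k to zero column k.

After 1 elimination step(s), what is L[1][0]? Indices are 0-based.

L[1][0] = 8

Step 1: pivot at (0,0) is 4.
  row1 ← row1 − (8)·row0  ⇒  L[1][0]=8, U row1=(0, 5, 0)
  row2 ← row2 − (2)·row0  ⇒  L[2][0]=2, U row2=(0, 9, 8)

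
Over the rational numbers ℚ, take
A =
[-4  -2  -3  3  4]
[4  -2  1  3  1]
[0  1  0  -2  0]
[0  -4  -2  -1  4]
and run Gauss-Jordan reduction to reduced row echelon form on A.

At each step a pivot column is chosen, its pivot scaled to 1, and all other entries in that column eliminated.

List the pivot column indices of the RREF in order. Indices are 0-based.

step 1: normalize row 0 (÷-4) = (1, 1/2, 3/4, -3/4, -1)
  row 1: subtract 4×row0 = (0, -4, -2, 6, 5)
step 2: normalize row 1 (÷-4) = (0, 1, 1/2, -3/2, -5/4)
  row 0: subtract 1/2×row1 = (1, 0, 1/2, 0, -3/8)
  row 2: subtract 1×row1 = (0, 0, -1/2, -1/2, 5/4)
  row 3: subtract -4×row1 = (0, 0, 0, -7, -1)
step 3: normalize row 2 (÷-1/2) = (0, 0, 1, 1, -5/2)
  row 0: subtract 1/2×row2 = (1, 0, 0, -1/2, 7/8)
  row 1: subtract 1/2×row2 = (0, 1, 0, -2, 0)
step 4: normalize row 3 (÷-7) = (0, 0, 0, 1, 1/7)
  row 0: subtract -1/2×row3 = (1, 0, 0, 0, 53/56)
  row 1: subtract -2×row3 = (0, 1, 0, 0, 2/7)
  row 2: subtract 1×row3 = (0, 0, 1, 0, -37/14)

pivot columns: 0, 1, 2, 3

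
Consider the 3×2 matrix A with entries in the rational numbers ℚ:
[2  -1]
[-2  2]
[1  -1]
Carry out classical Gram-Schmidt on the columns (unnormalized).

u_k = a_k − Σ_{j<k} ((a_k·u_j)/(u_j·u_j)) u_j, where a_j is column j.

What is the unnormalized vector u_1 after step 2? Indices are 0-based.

Step 1: u_0 = a_0 = (2, -2, 1).
Step 2: u_1 = a_1 − (-7/9)·u_0 = (5/9, 4/9, -2/9).

u_1 = (5/9, 4/9, -2/9)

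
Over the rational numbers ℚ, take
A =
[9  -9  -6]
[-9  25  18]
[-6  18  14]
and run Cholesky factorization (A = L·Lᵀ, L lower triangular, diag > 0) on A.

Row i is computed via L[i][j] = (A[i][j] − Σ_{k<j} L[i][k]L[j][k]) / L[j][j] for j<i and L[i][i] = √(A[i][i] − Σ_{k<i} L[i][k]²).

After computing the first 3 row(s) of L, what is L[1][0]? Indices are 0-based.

L[1][0] = -3

Step 1: L[0][0] = √(9) = 3.
  L[1][0] = (-9) / L[0][0] = -3.
Step 2: L[1][1] = √(16) = 4.
  L[2][0] = (-6) / L[0][0] = -2.
  L[2][1] = (12) / L[1][1] = 3.
Step 3: L[2][2] = √(1) = 1.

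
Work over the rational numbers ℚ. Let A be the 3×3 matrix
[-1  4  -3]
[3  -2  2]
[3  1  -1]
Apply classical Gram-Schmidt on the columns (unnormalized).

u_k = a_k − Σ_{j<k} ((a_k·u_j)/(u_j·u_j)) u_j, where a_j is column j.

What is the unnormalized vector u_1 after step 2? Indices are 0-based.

u_1 = (69/19, -17/19, 40/19)

Step 1: u_0 = a_0 = (-1, 3, 3).
Step 2: u_1 = a_1 − (-7/19)·u_0 = (69/19, -17/19, 40/19).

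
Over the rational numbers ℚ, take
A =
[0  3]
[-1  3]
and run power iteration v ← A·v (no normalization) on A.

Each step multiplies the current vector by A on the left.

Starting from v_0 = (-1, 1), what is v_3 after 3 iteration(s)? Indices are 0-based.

v_0 = (-1, 1).
v_1 = A·v_0 = (3, 4).
v_2 = A·v_1 = (12, 9).
v_3 = A·v_2 = (27, 15).

v_3 = (27, 15)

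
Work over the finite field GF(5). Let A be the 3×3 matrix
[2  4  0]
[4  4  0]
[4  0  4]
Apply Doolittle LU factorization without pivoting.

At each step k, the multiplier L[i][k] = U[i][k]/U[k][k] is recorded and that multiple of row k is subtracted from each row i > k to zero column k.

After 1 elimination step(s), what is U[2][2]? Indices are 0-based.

k=0: U[0][0]=2
  eliminate (1,0): mult=2, new row 1: (0, 1, 0); set L[1][0]=2
  eliminate (2,0): mult=2, new row 2: (0, 2, 4); set L[2][0]=2

U[2][2] = 4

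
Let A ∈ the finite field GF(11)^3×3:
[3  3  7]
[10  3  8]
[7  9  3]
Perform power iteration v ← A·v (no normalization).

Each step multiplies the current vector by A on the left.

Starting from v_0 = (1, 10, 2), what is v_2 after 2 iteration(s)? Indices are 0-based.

v_2 = (7, 10, 9)

v_0 = (1, 10, 2).
v_1 = A·v_0 = (3, 1, 4).
v_2 = A·v_1 = (7, 10, 9).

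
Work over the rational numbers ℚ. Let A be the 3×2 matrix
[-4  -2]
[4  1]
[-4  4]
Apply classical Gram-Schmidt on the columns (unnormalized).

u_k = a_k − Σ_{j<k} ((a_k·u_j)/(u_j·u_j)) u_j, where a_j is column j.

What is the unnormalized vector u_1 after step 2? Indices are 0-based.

u_1 = (-7/3, 4/3, 11/3)

Step 1: u_0 = a_0 = (-4, 4, -4).
Step 2: u_1 = a_1 − (-1/12)·u_0 = (-7/3, 4/3, 11/3).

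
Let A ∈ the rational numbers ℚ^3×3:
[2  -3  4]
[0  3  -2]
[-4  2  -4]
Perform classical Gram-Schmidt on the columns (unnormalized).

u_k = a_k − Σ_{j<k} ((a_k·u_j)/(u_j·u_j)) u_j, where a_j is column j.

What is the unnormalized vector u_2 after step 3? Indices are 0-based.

u_2 = (24/61, 16/61, 12/61)

Step 1: u_0 = a_0 = (2, 0, -4).
Step 2: u_1 = a_1 − (-7/10)·u_0 = (-8/5, 3, -4/5).
Step 3: u_2 = a_2 − (6/5)·u_0 − (-46/61)·u_1 = (24/61, 16/61, 12/61).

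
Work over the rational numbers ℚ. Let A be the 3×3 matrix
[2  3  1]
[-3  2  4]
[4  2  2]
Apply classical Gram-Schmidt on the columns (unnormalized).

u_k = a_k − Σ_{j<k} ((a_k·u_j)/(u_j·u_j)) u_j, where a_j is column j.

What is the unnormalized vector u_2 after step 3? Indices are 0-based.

Step 1: u_0 = a_0 = (2, -3, 4).
Step 2: u_1 = a_1 − (8/29)·u_0 = (71/29, 82/29, 26/29).
Step 3: u_2 = a_2 − (-2/29)·u_0 − (41/39)·u_1 = (-56/39, 32/39, 4/3).

u_2 = (-56/39, 32/39, 4/3)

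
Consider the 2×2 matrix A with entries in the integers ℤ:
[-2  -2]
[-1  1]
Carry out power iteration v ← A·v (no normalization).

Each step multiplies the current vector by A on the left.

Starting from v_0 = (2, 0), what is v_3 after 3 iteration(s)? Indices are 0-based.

v_0 = (2, 0).
v_1 = A·v_0 = (-4, -2).
v_2 = A·v_1 = (12, 2).
v_3 = A·v_2 = (-28, -10).

v_3 = (-28, -10)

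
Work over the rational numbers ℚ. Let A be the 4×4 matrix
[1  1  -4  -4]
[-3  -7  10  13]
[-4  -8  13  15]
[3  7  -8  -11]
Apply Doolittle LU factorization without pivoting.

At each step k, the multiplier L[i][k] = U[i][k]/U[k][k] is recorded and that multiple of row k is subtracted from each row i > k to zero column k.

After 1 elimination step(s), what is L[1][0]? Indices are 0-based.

[col 0] pivot 1
  R1 -= -3*R0 → (0, -4, -2, 1)  (L[1][0] := -3)
  R2 -= -4*R0 → (0, -4, -3, -1)  (L[2][0] := -4)
  R3 -= 3*R0 → (0, 4, 4, 1)  (L[3][0] := 3)

L[1][0] = -3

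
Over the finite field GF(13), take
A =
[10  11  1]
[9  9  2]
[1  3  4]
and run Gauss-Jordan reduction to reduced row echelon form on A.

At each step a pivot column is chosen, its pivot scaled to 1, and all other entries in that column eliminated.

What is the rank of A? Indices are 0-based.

[1] R0 /= 10  ⇒  (1, 5, 4)
     R1 -= 9·R0  ⇒  (0, 3, 5)
     R2 -= 1·R0  ⇒  (0, 11, 0)
[2] R1 /= 3  ⇒  (0, 1, 6)
     R0 -= 5·R1  ⇒  (1, 0, 0)
     R2 -= 11·R1  ⇒  (0, 0, 12)
[3] R2 /= 12  ⇒  (0, 0, 1)
     R1 -= 6·R2  ⇒  (0, 1, 0)

rank = 3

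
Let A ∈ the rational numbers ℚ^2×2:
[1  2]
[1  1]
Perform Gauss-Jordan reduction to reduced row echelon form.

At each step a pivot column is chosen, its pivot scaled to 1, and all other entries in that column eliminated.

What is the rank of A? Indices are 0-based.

rank = 2

[1] R0 /= 1  ⇒  (1, 2)
     R1 -= 1·R0  ⇒  (0, -1)
[2] R1 /= -1  ⇒  (0, 1)
     R0 -= 2·R1  ⇒  (1, 0)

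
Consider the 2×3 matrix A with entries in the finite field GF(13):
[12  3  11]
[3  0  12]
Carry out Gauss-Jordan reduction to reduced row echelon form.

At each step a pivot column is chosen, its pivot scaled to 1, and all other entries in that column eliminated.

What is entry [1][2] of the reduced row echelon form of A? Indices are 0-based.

M[1][2] = 5

pivot(0,0)=12: scale R0 → (1, 10, 2)
  clear (1,0): R1 −= (3)R0 → (0, 9, 6)
pivot(1,1)=9: scale R1 → (0, 1, 5)
  clear (0,1): R0 −= (10)R1 → (1, 0, 4)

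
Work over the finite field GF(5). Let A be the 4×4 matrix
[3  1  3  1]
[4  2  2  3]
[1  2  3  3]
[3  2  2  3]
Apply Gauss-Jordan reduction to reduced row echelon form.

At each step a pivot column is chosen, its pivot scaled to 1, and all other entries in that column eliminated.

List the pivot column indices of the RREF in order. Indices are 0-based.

pivot columns: 0, 1, 2, 3

pivot(0,0)=3: scale R0 → (1, 2, 1, 2)
  clear (1,0): R1 −= (4)R0 → (0, 4, 3, 0)
  clear (2,0): R2 −= (1)R0 → (0, 0, 2, 1)
  clear (3,0): R3 −= (3)R0 → (0, 1, 4, 2)
pivot(1,1)=4: scale R1 → (0, 1, 2, 0)
  clear (0,1): R0 −= (2)R1 → (1, 0, 2, 2)
  clear (3,1): R3 −= (1)R1 → (0, 0, 2, 2)
pivot(2,2)=2: scale R2 → (0, 0, 1, 3)
  clear (0,2): R0 −= (2)R2 → (1, 0, 0, 1)
  clear (1,2): R1 −= (2)R2 → (0, 1, 0, 4)
  clear (3,2): R3 −= (2)R2 → (0, 0, 0, 1)
pivot(3,3)=1: scale R3 → (0, 0, 0, 1)
  clear (0,3): R0 −= (1)R3 → (1, 0, 0, 0)
  clear (1,3): R1 −= (4)R3 → (0, 1, 0, 0)
  clear (2,3): R2 −= (3)R3 → (0, 0, 1, 0)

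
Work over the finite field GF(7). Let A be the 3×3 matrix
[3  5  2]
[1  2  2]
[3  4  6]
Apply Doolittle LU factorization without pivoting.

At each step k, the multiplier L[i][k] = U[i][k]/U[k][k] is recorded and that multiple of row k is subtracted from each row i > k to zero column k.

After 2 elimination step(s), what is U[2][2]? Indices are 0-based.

U[2][2] = 1

k=0: U[0][0]=3
  eliminate (1,0): mult=5, new row 1: (0, 5, 6); set L[1][0]=5
  eliminate (2,0): mult=1, new row 2: (0, 6, 4); set L[2][0]=1
k=1: U[1][1]=5
  eliminate (2,1): mult=4, new row 2: (0, 0, 1); set L[2][1]=4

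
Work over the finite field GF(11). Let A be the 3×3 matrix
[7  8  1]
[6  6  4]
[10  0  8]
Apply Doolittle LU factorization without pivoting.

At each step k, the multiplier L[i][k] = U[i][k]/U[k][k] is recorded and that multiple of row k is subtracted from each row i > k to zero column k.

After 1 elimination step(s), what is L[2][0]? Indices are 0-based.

[col 0] pivot 7
  R1 -= 4*R0 → (0, 7, 0)  (L[1][0] := 4)
  R2 -= 3*R0 → (0, 9, 5)  (L[2][0] := 3)

L[2][0] = 3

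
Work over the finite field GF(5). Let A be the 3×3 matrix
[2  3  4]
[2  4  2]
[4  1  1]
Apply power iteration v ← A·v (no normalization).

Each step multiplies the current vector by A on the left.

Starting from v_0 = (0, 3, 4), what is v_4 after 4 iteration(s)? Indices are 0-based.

v_4 = (2, 2, 3)

v_0 = (0, 3, 4).
v_1 = A·v_0 = (0, 0, 2).
v_2 = A·v_1 = (3, 4, 2).
v_3 = A·v_2 = (1, 1, 3).
v_4 = A·v_3 = (2, 2, 3).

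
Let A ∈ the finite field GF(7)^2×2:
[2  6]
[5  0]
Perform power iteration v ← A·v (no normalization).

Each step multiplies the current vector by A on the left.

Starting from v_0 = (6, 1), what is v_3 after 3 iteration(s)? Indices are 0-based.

v_0 = (6, 1).
v_1 = A·v_0 = (4, 2).
v_2 = A·v_1 = (6, 6).
v_3 = A·v_2 = (6, 2).

v_3 = (6, 2)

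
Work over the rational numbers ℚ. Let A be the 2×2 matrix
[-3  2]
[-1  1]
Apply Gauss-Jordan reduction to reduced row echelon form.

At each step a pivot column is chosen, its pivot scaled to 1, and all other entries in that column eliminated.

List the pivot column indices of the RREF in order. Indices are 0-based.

pivot(0,0)=-3: scale R0 → (1, -2/3)
  clear (1,0): R1 −= (-1)R0 → (0, 1/3)
pivot(1,1)=1/3: scale R1 → (0, 1)
  clear (0,1): R0 −= (-2/3)R1 → (1, 0)

pivot columns: 0, 1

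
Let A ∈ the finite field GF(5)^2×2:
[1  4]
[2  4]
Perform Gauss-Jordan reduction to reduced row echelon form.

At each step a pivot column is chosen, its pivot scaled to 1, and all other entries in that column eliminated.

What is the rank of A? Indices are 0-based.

pivot(0,0)=1: scale R0 → (1, 4)
  clear (1,0): R1 −= (2)R0 → (0, 1)
pivot(1,1)=1: scale R1 → (0, 1)
  clear (0,1): R0 −= (4)R1 → (1, 0)

rank = 2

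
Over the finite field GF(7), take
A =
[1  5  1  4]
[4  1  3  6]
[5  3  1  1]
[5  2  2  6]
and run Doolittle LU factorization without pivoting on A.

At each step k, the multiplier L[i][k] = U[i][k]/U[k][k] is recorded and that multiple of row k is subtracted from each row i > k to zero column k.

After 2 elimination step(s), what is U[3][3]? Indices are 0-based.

U[3][3] = 4

k=0: U[0][0]=1
  eliminate (1,0): mult=4, new row 1: (0, 2, 6, 4); set L[1][0]=4
  eliminate (2,0): mult=5, new row 2: (0, 6, 3, 2); set L[2][0]=5
  eliminate (3,0): mult=5, new row 3: (0, 5, 4, 0); set L[3][0]=5
k=1: U[1][1]=2
  eliminate (2,1): mult=3, new row 2: (0, 0, 6, 4); set L[2][1]=3
  eliminate (3,1): mult=6, new row 3: (0, 0, 3, 4); set L[3][1]=6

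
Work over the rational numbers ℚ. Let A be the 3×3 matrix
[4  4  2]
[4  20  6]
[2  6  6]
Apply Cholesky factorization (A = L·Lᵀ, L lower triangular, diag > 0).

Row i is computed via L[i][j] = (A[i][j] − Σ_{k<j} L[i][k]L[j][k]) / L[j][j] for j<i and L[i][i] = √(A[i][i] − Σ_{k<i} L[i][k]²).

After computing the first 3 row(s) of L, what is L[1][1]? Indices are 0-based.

Step 1: L[0][0] = √(4) = 2.
  L[1][0] = (4) / L[0][0] = 2.
Step 2: L[1][1] = √(16) = 4.
  L[2][0] = (2) / L[0][0] = 1.
  L[2][1] = (4) / L[1][1] = 1.
Step 3: L[2][2] = √(4) = 2.

L[1][1] = 4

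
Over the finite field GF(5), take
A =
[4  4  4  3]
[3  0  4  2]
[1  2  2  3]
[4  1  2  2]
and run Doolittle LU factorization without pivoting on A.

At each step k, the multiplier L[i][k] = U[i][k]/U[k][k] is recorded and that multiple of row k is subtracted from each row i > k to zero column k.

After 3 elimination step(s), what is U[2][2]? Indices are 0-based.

U[2][2] = 3

[col 0] pivot 4
  R1 -= 2*R0 → (0, 2, 1, 1)  (L[1][0] := 2)
  R2 -= 4*R0 → (0, 1, 1, 1)  (L[2][0] := 4)
  R3 -= 1*R0 → (0, 2, 3, 4)  (L[3][0] := 1)
[col 1] pivot 2
  R2 -= 3*R1 → (0, 0, 3, 3)  (L[2][1] := 3)
  R3 -= 1*R1 → (0, 0, 2, 3)  (L[3][1] := 1)
[col 2] pivot 3
  R3 -= 4*R2 → (0, 0, 0, 1)  (L[3][2] := 4)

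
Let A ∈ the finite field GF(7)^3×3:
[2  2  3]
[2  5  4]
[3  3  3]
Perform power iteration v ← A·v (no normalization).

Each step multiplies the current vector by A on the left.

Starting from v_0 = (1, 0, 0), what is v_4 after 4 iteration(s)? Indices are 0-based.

v_0 = (1, 0, 0).
v_1 = A·v_0 = (2, 2, 3).
v_2 = A·v_1 = (3, 5, 0).
v_3 = A·v_2 = (2, 3, 3).
v_4 = A·v_3 = (5, 3, 3).

v_4 = (5, 3, 3)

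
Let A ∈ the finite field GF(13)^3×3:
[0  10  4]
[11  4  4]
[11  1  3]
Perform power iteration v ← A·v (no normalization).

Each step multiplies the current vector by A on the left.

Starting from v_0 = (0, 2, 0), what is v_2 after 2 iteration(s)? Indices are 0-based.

v_2 = (10, 0, 0)

v_0 = (0, 2, 0).
v_1 = A·v_0 = (7, 8, 2).
v_2 = A·v_1 = (10, 0, 0).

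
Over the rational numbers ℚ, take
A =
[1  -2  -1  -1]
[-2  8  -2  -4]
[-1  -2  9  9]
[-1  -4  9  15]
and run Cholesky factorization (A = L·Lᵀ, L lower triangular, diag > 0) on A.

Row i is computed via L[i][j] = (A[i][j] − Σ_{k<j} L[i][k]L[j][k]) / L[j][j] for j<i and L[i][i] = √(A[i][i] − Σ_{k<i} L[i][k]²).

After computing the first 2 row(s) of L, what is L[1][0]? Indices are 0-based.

Step 1: L[0][0] = √(1) = 1.
  L[1][0] = (-2) / L[0][0] = -2.
Step 2: L[1][1] = √(4) = 2.

L[1][0] = -2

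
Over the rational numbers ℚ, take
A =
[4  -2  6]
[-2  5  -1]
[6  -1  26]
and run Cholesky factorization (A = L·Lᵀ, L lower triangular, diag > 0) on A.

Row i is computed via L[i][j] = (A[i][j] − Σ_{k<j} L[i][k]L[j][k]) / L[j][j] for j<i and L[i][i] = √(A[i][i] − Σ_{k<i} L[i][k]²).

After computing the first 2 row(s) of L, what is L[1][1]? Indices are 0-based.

L[1][1] = 2

Step 1: L[0][0] = √(4) = 2.
  L[1][0] = (-2) / L[0][0] = -1.
Step 2: L[1][1] = √(4) = 2.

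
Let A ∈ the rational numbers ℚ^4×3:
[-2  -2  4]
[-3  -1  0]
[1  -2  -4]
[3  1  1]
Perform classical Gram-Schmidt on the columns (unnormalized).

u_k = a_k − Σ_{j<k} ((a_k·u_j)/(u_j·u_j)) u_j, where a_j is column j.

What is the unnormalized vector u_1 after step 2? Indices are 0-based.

u_1 = (-30/23, 1/23, -54/23, -1/23)

Step 1: u_0 = a_0 = (-2, -3, 1, 3).
Step 2: u_1 = a_1 − (8/23)·u_0 = (-30/23, 1/23, -54/23, -1/23).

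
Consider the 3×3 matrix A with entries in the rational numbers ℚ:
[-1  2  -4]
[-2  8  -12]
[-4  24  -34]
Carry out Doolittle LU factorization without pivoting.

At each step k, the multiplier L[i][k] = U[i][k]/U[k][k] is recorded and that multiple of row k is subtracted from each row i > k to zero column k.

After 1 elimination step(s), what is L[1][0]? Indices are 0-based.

L[1][0] = 2

k=0: U[0][0]=-1
  eliminate (1,0): mult=2, new row 1: (0, 4, -4); set L[1][0]=2
  eliminate (2,0): mult=4, new row 2: (0, 16, -18); set L[2][0]=4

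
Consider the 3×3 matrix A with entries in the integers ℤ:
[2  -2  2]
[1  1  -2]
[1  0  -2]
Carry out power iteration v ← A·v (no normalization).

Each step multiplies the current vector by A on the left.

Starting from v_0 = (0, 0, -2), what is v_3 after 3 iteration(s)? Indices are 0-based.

v_3 = (-24, 8, 16)

v_0 = (0, 0, -2).
v_1 = A·v_0 = (-4, 4, 4).
v_2 = A·v_1 = (-8, -8, -12).
v_3 = A·v_2 = (-24, 8, 16).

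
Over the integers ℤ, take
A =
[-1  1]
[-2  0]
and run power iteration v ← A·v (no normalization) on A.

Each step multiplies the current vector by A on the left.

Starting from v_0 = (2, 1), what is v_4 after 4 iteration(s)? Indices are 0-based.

v_0 = (2, 1).
v_1 = A·v_0 = (-1, -4).
v_2 = A·v_1 = (-3, 2).
v_3 = A·v_2 = (5, 6).
v_4 = A·v_3 = (1, -10).

v_4 = (1, -10)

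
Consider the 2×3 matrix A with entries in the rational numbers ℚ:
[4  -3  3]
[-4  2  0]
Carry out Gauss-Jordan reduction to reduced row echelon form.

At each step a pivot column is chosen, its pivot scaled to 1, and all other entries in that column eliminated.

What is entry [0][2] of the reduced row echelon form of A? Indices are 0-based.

M[0][2] = -3/2

[1] R0 /= 4  ⇒  (1, -3/4, 3/4)
     R1 -= -4·R0  ⇒  (0, -1, 3)
[2] R1 /= -1  ⇒  (0, 1, -3)
     R0 -= -3/4·R1  ⇒  (1, 0, -3/2)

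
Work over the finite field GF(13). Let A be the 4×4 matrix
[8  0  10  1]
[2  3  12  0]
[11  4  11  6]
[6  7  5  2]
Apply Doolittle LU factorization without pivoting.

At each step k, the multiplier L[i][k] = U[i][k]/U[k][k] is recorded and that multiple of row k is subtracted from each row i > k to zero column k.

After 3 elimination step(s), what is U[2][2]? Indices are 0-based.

U[2][2] = 3

[col 0] pivot 8
  R1 -= 10*R0 → (0, 3, 3, 3)  (L[1][0] := 10)
  R2 -= 3*R0 → (0, 4, 7, 3)  (L[2][0] := 3)
  R3 -= 4*R0 → (0, 7, 4, 11)  (L[3][0] := 4)
[col 1] pivot 3
  R2 -= 10*R1 → (0, 0, 3, 12)  (L[2][1] := 10)
  R3 -= 11*R1 → (0, 0, 10, 4)  (L[3][1] := 11)
[col 2] pivot 3
  R3 -= 12*R2 → (0, 0, 0, 3)  (L[3][2] := 12)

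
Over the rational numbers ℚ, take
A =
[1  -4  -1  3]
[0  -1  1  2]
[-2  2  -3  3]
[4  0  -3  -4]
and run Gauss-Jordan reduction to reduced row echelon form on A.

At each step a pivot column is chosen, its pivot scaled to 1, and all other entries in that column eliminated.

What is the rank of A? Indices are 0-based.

rank = 4

step 1: normalize row 0 (÷1) = (1, -4, -1, 3)
  row 2: subtract -2×row0 = (0, -6, -5, 9)
  row 3: subtract 4×row0 = (0, 16, 1, -16)
step 2: normalize row 1 (÷-1) = (0, 1, -1, -2)
  row 0: subtract -4×row1 = (1, 0, -5, -5)
  row 2: subtract -6×row1 = (0, 0, -11, -3)
  row 3: subtract 16×row1 = (0, 0, 17, 16)
step 3: normalize row 2 (÷-11) = (0, 0, 1, 3/11)
  row 0: subtract -5×row2 = (1, 0, 0, -40/11)
  row 1: subtract -1×row2 = (0, 1, 0, -19/11)
  row 3: subtract 17×row2 = (0, 0, 0, 125/11)
step 4: normalize row 3 (÷125/11) = (0, 0, 0, 1)
  row 0: subtract -40/11×row3 = (1, 0, 0, 0)
  row 1: subtract -19/11×row3 = (0, 1, 0, 0)
  row 2: subtract 3/11×row3 = (0, 0, 1, 0)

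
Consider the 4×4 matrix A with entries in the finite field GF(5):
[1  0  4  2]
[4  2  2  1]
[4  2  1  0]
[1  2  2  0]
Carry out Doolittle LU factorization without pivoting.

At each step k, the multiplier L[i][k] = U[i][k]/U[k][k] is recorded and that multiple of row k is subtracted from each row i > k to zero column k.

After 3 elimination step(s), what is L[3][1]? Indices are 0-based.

L[3][1] = 1

[col 0] pivot 1
  R1 -= 4*R0 → (0, 2, 1, 3)  (L[1][0] := 4)
  R2 -= 4*R0 → (0, 2, 0, 2)  (L[2][0] := 4)
  R3 -= 1*R0 → (0, 2, 3, 3)  (L[3][0] := 1)
[col 1] pivot 2
  R2 -= 1*R1 → (0, 0, 4, 4)  (L[2][1] := 1)
  R3 -= 1*R1 → (0, 0, 2, 0)  (L[3][1] := 1)
[col 2] pivot 4
  R3 -= 3*R2 → (0, 0, 0, 3)  (L[3][2] := 3)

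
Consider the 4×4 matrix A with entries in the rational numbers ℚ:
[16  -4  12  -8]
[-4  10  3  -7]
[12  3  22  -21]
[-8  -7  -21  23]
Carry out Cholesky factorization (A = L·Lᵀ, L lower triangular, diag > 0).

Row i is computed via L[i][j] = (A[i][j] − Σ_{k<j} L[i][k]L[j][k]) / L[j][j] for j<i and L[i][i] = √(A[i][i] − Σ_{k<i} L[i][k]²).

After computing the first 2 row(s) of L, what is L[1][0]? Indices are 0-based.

L[1][0] = -1

Step 1: L[0][0] = √(16) = 4.
  L[1][0] = (-4) / L[0][0] = -1.
Step 2: L[1][1] = √(9) = 3.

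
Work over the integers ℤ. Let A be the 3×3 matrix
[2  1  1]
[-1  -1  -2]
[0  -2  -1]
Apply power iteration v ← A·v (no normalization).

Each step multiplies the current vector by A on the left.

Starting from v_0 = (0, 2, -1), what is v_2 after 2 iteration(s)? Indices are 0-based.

v_0 = (0, 2, -1).
v_1 = A·v_0 = (1, 0, -3).
v_2 = A·v_1 = (-1, 5, 3).

v_2 = (-1, 5, 3)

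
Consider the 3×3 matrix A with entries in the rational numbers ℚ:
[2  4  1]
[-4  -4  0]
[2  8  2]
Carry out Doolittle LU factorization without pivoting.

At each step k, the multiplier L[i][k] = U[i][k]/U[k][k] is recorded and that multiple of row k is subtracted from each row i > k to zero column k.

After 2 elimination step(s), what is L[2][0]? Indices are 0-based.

L[2][0] = 1

Step 1: pivot at (0,0) is 2.
  row1 ← row1 − (-2)·row0  ⇒  L[1][0]=-2, U row1=(0, 4, 2)
  row2 ← row2 − (1)·row0  ⇒  L[2][0]=1, U row2=(0, 4, 1)
Step 2: pivot at (1,1) is 4.
  row2 ← row2 − (1)·row1  ⇒  L[2][1]=1, U row2=(0, 0, -1)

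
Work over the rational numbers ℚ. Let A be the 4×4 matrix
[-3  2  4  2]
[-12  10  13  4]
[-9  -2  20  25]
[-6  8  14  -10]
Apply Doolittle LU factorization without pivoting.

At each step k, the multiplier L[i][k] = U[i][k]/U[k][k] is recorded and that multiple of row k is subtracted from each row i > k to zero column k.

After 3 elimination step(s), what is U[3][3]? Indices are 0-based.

U[3][3] = 3

Step 1: pivot at (0,0) is -3.
  row1 ← row1 − (4)·row0  ⇒  L[1][0]=4, U row1=(0, 2, -3, -4)
  row2 ← row2 − (3)·row0  ⇒  L[2][0]=3, U row2=(0, -8, 8, 19)
  row3 ← row3 − (2)·row0  ⇒  L[3][0]=2, U row3=(0, 4, 6, -14)
Step 2: pivot at (1,1) is 2.
  row2 ← row2 − (-4)·row1  ⇒  L[2][1]=-4, U row2=(0, 0, -4, 3)
  row3 ← row3 − (2)·row1  ⇒  L[3][1]=2, U row3=(0, 0, 12, -6)
Step 3: pivot at (2,2) is -4.
  row3 ← row3 − (-3)·row2  ⇒  L[3][2]=-3, U row3=(0, 0, 0, 3)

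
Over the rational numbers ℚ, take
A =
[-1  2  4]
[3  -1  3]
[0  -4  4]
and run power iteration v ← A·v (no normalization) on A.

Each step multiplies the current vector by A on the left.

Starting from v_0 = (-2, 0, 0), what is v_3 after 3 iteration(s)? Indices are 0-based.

v_3 = (134, 18, 48)

v_0 = (-2, 0, 0).
v_1 = A·v_0 = (2, -6, 0).
v_2 = A·v_1 = (-14, 12, 24).
v_3 = A·v_2 = (134, 18, 48).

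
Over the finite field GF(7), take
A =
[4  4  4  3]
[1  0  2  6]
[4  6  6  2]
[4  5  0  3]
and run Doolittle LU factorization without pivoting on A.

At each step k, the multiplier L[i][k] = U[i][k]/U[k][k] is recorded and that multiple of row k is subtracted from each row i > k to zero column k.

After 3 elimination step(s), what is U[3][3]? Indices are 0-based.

k=0: U[0][0]=4
  eliminate (1,0): mult=2, new row 1: (0, 6, 1, 0); set L[1][0]=2
  eliminate (2,0): mult=1, new row 2: (0, 2, 2, 6); set L[2][0]=1
  eliminate (3,0): mult=1, new row 3: (0, 1, 3, 0); set L[3][0]=1
k=1: U[1][1]=6
  eliminate (2,1): mult=5, new row 2: (0, 0, 4, 6); set L[2][1]=5
  eliminate (3,1): mult=6, new row 3: (0, 0, 4, 0); set L[3][1]=6
k=2: U[2][2]=4
  eliminate (3,2): mult=1, new row 3: (0, 0, 0, 1); set L[3][2]=1

U[3][3] = 1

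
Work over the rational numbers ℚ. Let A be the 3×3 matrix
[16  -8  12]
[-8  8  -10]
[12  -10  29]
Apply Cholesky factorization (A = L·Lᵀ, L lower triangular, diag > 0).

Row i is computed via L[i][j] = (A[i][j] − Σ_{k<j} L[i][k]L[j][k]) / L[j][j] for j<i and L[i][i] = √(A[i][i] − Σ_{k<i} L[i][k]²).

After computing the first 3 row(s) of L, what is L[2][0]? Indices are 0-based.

L[2][0] = 3

Step 1: L[0][0] = √(16) = 4.
  L[1][0] = (-8) / L[0][0] = -2.
Step 2: L[1][1] = √(4) = 2.
  L[2][0] = (12) / L[0][0] = 3.
  L[2][1] = (-4) / L[1][1] = -2.
Step 3: L[2][2] = √(16) = 4.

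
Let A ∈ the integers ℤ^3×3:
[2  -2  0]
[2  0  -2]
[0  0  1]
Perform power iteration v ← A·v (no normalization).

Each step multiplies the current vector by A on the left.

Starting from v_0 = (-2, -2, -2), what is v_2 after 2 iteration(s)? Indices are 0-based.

v_0 = (-2, -2, -2).
v_1 = A·v_0 = (0, 0, -2).
v_2 = A·v_1 = (0, 4, -2).

v_2 = (0, 4, -2)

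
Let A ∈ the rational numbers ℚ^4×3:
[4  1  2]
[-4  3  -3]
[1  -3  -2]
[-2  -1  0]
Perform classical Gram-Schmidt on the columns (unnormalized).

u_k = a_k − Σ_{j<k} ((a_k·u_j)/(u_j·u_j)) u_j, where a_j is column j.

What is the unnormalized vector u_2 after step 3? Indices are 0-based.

u_2 = (-211/659, -948/659, -1294/659, 827/659)

Step 1: u_0 = a_0 = (4, -4, 1, -2).
Step 2: u_1 = a_1 − (-9/37)·u_0 = (73/37, 75/37, -102/37, -55/37).
Step 3: u_2 = a_2 − (18/37)·u_0 − (125/659)·u_1 = (-211/659, -948/659, -1294/659, 827/659).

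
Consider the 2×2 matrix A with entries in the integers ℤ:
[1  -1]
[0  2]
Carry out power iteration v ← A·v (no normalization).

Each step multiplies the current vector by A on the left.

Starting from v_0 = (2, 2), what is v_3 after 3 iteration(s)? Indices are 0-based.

v_0 = (2, 2).
v_1 = A·v_0 = (0, 4).
v_2 = A·v_1 = (-4, 8).
v_3 = A·v_2 = (-12, 16).

v_3 = (-12, 16)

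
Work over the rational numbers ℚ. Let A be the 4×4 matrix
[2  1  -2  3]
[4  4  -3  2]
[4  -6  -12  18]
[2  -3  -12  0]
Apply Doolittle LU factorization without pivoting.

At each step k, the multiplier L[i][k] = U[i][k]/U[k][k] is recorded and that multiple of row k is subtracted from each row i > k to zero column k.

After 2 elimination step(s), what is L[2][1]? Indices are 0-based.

L[2][1] = -4

k=0: U[0][0]=2
  eliminate (1,0): mult=2, new row 1: (0, 2, 1, -4); set L[1][0]=2
  eliminate (2,0): mult=2, new row 2: (0, -8, -8, 12); set L[2][0]=2
  eliminate (3,0): mult=1, new row 3: (0, -4, -10, -3); set L[3][0]=1
k=1: U[1][1]=2
  eliminate (2,1): mult=-4, new row 2: (0, 0, -4, -4); set L[2][1]=-4
  eliminate (3,1): mult=-2, new row 3: (0, 0, -8, -11); set L[3][1]=-2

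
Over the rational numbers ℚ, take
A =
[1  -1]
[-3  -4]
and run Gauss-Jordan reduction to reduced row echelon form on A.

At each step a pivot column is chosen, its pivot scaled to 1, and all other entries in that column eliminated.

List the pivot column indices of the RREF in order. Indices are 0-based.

pivot columns: 0, 1

step 1: normalize row 0 (÷1) = (1, -1)
  row 1: subtract -3×row0 = (0, -7)
step 2: normalize row 1 (÷-7) = (0, 1)
  row 0: subtract -1×row1 = (1, 0)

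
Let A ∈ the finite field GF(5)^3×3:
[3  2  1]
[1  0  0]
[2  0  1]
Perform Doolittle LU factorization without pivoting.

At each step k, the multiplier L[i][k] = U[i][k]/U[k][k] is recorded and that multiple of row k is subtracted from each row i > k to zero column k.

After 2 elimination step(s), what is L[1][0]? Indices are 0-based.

L[1][0] = 2

[col 0] pivot 3
  R1 -= 2*R0 → (0, 1, 3)  (L[1][0] := 2)
  R2 -= 4*R0 → (0, 2, 2)  (L[2][0] := 4)
[col 1] pivot 1
  R2 -= 2*R1 → (0, 0, 1)  (L[2][1] := 2)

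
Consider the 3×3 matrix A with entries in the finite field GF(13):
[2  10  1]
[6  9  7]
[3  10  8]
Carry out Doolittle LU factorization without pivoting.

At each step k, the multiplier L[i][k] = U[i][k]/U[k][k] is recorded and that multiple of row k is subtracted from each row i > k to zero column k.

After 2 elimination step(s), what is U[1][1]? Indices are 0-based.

U[1][1] = 5

[col 0] pivot 2
  R1 -= 3*R0 → (0, 5, 4)  (L[1][0] := 3)
  R2 -= 8*R0 → (0, 8, 0)  (L[2][0] := 8)
[col 1] pivot 5
  R2 -= 12*R1 → (0, 0, 4)  (L[2][1] := 12)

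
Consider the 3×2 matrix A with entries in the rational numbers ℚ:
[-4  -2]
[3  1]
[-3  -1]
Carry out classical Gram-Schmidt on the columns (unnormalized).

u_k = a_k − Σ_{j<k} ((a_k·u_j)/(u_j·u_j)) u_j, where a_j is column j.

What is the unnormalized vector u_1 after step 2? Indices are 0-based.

Step 1: u_0 = a_0 = (-4, 3, -3).
Step 2: u_1 = a_1 − (7/17)·u_0 = (-6/17, -4/17, 4/17).

u_1 = (-6/17, -4/17, 4/17)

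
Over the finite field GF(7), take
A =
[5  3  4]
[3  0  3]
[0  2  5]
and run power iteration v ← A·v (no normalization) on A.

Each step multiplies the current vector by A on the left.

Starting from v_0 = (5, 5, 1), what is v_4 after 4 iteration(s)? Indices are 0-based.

v_4 = (6, 1, 5)

v_0 = (5, 5, 1).
v_1 = A·v_0 = (2, 4, 1).
v_2 = A·v_1 = (5, 2, 6).
v_3 = A·v_2 = (6, 5, 6).
v_4 = A·v_3 = (6, 1, 5).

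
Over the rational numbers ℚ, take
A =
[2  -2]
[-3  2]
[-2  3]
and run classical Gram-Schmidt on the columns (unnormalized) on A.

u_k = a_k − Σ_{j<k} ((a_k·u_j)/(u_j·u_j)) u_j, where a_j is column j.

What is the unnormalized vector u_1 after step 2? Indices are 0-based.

u_1 = (-2/17, -14/17, 19/17)

Step 1: u_0 = a_0 = (2, -3, -2).
Step 2: u_1 = a_1 − (-16/17)·u_0 = (-2/17, -14/17, 19/17).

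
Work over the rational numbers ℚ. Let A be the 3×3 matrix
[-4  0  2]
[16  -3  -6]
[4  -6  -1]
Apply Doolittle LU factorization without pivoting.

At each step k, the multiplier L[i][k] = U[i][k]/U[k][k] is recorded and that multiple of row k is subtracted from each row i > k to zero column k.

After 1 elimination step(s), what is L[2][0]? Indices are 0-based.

Step 1: pivot at (0,0) is -4.
  row1 ← row1 − (-4)·row0  ⇒  L[1][0]=-4, U row1=(0, -3, 2)
  row2 ← row2 − (-1)·row0  ⇒  L[2][0]=-1, U row2=(0, -6, 1)

L[2][0] = -1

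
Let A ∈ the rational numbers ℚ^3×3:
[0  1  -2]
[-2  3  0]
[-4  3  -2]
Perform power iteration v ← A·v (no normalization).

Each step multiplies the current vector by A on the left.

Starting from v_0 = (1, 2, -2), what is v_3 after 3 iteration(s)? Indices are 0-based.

v_0 = (1, 2, -2).
v_1 = A·v_0 = (6, 4, 6).
v_2 = A·v_1 = (-8, 0, -24).
v_3 = A·v_2 = (48, 16, 80).

v_3 = (48, 16, 80)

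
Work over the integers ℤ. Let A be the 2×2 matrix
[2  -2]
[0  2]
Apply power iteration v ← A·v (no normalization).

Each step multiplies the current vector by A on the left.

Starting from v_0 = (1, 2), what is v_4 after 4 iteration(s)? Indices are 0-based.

v_4 = (-112, 32)

v_0 = (1, 2).
v_1 = A·v_0 = (-2, 4).
v_2 = A·v_1 = (-12, 8).
v_3 = A·v_2 = (-40, 16).
v_4 = A·v_3 = (-112, 32).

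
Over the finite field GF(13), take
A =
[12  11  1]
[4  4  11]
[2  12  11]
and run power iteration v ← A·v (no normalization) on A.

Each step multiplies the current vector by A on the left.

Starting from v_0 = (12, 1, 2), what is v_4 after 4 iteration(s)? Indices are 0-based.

v_4 = (6, 7, 5)

v_0 = (12, 1, 2).
v_1 = A·v_0 = (1, 9, 6).
v_2 = A·v_1 = (0, 2, 7).
v_3 = A·v_2 = (3, 7, 10).
v_4 = A·v_3 = (6, 7, 5).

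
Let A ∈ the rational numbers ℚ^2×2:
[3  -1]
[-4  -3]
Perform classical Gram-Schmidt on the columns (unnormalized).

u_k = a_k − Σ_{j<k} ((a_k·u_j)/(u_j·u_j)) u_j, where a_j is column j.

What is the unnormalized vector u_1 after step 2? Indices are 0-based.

u_1 = (-52/25, -39/25)

Step 1: u_0 = a_0 = (3, -4).
Step 2: u_1 = a_1 − (9/25)·u_0 = (-52/25, -39/25).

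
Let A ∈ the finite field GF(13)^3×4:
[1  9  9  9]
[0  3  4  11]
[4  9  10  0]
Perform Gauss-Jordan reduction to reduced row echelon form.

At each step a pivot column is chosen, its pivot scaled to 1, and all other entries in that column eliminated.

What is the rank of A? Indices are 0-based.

pivot(0,0)=1: scale R0 → (1, 9, 9, 9)
  clear (2,0): R2 −= (4)R0 → (0, 12, 0, 3)
pivot(1,1)=3: scale R1 → (0, 1, 10, 8)
  clear (0,1): R0 −= (9)R1 → (1, 0, 10, 2)
  clear (2,1): R2 −= (12)R1 → (0, 0, 10, 11)
pivot(2,2)=10: scale R2 → (0, 0, 1, 5)
  clear (0,2): R0 −= (10)R2 → (1, 0, 0, 4)
  clear (1,2): R1 −= (10)R2 → (0, 1, 0, 10)

rank = 3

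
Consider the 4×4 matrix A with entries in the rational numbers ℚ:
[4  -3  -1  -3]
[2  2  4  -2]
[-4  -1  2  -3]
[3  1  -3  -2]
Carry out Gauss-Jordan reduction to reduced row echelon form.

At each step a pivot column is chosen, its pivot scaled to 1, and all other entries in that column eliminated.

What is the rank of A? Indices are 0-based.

pivot(0,0)=4: scale R0 → (1, -3/4, -1/4, -3/4)
  clear (1,0): R1 −= (2)R0 → (0, 7/2, 9/2, -1/2)
  clear (2,0): R2 −= (-4)R0 → (0, -4, 1, -6)
  clear (3,0): R3 −= (3)R0 → (0, 13/4, -9/4, 1/4)
pivot(1,1)=7/2: scale R1 → (0, 1, 9/7, -1/7)
  clear (0,1): R0 −= (-3/4)R1 → (1, 0, 5/7, -6/7)
  clear (2,1): R2 −= (-4)R1 → (0, 0, 43/7, -46/7)
  clear (3,1): R3 −= (13/4)R1 → (0, 0, -45/7, 5/7)
pivot(2,2)=43/7: scale R2 → (0, 0, 1, -46/43)
  clear (0,2): R0 −= (5/7)R2 → (1, 0, 0, -4/43)
  clear (1,2): R1 −= (9/7)R2 → (0, 1, 0, 53/43)
  clear (3,2): R3 −= (-45/7)R2 → (0, 0, 0, -265/43)
pivot(3,3)=-265/43: scale R3 → (0, 0, 0, 1)
  clear (0,3): R0 −= (-4/43)R3 → (1, 0, 0, 0)
  clear (1,3): R1 −= (53/43)R3 → (0, 1, 0, 0)
  clear (2,3): R2 −= (-46/43)R3 → (0, 0, 1, 0)

rank = 4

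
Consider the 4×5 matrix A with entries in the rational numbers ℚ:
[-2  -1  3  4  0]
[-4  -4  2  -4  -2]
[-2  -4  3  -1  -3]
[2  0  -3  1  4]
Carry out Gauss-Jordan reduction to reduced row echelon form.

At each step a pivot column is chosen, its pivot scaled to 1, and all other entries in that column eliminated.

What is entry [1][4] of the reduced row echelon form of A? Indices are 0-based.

M[1][4] = -1/4

[1] R0 /= -2  ⇒  (1, 1/2, -3/2, -2, 0)
     R1 -= -4·R0  ⇒  (0, -2, -4, -12, -2)
     R2 -= -2·R0  ⇒  (0, -3, 0, -5, -3)
     R3 -= 2·R0  ⇒  (0, -1, 0, 5, 4)
[2] R1 /= -2  ⇒  (0, 1, 2, 6, 1)
     R0 -= 1/2·R1  ⇒  (1, 0, -5/2, -5, -1/2)
     R2 -= -3·R1  ⇒  (0, 0, 6, 13, 0)
     R3 -= -1·R1  ⇒  (0, 0, 2, 11, 5)
[3] R2 /= 6  ⇒  (0, 0, 1, 13/6, 0)
     R0 -= -5/2·R2  ⇒  (1, 0, 0, 5/12, -1/2)
     R1 -= 2·R2  ⇒  (0, 1, 0, 5/3, 1)
     R3 -= 2·R2  ⇒  (0, 0, 0, 20/3, 5)
[4] R3 /= 20/3  ⇒  (0, 0, 0, 1, 3/4)
     R0 -= 5/12·R3  ⇒  (1, 0, 0, 0, -13/16)
     R1 -= 5/3·R3  ⇒  (0, 1, 0, 0, -1/4)
     R2 -= 13/6·R3  ⇒  (0, 0, 1, 0, -13/8)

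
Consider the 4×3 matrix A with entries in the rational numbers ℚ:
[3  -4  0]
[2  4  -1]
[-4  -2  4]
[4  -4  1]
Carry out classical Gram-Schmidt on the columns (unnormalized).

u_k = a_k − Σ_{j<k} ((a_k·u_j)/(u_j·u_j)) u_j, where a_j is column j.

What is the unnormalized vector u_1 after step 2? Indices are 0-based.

Step 1: u_0 = a_0 = (3, 2, -4, 4).
Step 2: u_1 = a_1 − (-4/15)·u_0 = (-16/5, 68/15, -46/15, -44/15).

u_1 = (-16/5, 68/15, -46/15, -44/15)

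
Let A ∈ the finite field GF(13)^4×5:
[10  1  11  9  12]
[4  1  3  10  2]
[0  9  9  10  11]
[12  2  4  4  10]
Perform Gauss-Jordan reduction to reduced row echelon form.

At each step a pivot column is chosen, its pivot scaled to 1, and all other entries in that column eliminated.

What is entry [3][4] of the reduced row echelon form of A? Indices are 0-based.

M[3][4] = 10

step 1: normalize row 0 (÷10) = (1, 4, 5, 10, 9)
  row 1: subtract 4×row0 = (0, 11, 9, 9, 5)
  row 3: subtract 12×row0 = (0, 6, 9, 1, 6)
step 2: normalize row 1 (÷11) = (0, 1, 2, 2, 4)
  row 0: subtract 4×row1 = (1, 0, 10, 2, 6)
  row 2: subtract 9×row1 = (0, 0, 4, 5, 1)
  row 3: subtract 6×row1 = (0, 0, 10, 2, 8)
step 3: normalize row 2 (÷4) = (0, 0, 1, 11, 10)
  row 0: subtract 10×row2 = (1, 0, 0, 9, 10)
  row 1: subtract 2×row2 = (0, 1, 0, 6, 10)
  row 3: subtract 10×row2 = (0, 0, 0, 9, 12)
step 4: normalize row 3 (÷9) = (0, 0, 0, 1, 10)
  row 0: subtract 9×row3 = (1, 0, 0, 0, 11)
  row 1: subtract 6×row3 = (0, 1, 0, 0, 2)
  row 2: subtract 11×row3 = (0, 0, 1, 0, 4)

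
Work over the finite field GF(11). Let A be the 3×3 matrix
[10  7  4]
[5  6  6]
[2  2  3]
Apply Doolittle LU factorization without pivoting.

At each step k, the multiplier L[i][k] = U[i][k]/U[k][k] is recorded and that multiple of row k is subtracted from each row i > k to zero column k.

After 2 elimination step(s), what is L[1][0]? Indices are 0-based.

k=0: U[0][0]=10
  eliminate (1,0): mult=6, new row 1: (0, 8, 4); set L[1][0]=6
  eliminate (2,0): mult=9, new row 2: (0, 5, 0); set L[2][0]=9
k=1: U[1][1]=8
  eliminate (2,1): mult=2, new row 2: (0, 0, 3); set L[2][1]=2

L[1][0] = 6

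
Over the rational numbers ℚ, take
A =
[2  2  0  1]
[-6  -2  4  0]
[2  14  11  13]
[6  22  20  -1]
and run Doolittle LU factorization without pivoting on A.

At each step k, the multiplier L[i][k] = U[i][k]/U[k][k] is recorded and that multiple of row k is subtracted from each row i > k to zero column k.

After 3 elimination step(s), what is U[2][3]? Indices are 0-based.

U[2][3] = 3

[col 0] pivot 2
  R1 -= -3*R0 → (0, 4, 4, 3)  (L[1][0] := -3)
  R2 -= 1*R0 → (0, 12, 11, 12)  (L[2][0] := 1)
  R3 -= 3*R0 → (0, 16, 20, -4)  (L[3][0] := 3)
[col 1] pivot 4
  R2 -= 3*R1 → (0, 0, -1, 3)  (L[2][1] := 3)
  R3 -= 4*R1 → (0, 0, 4, -16)  (L[3][1] := 4)
[col 2] pivot -1
  R3 -= -4*R2 → (0, 0, 0, -4)  (L[3][2] := -4)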